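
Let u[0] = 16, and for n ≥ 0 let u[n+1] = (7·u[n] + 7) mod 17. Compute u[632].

Computing terms: u[0] = 16, u[1] = 0, u[2] = 7, u[3] = 5, u[4] = 8, u[5] = 12, u[6] = 6, u[7] = 15, u[8] = 10, u[9] = 9, u[10] = 2, u[11] = 4, u[12] = 1, u[13] = 14, u[14] = 3, u[15] = 11, u[16] = 16.
The sequence repeats with period 16.
(632 - 0) mod 16 = 8, so u[632] = u[8] = 10.

10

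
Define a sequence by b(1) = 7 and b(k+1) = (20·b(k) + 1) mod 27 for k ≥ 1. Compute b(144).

3

Computing terms: b(1) = 7, b(2) = 6, b(3) = 13, b(4) = 18, b(5) = 10, b(6) = 12, b(7) = 25, b(8) = 15, b(9) = 4, b(10) = 0, b(11) = 1, b(12) = 21, b(13) = 16, b(14) = 24, b(15) = 22, b(16) = 9, b(17) = 19, b(18) = 3, b(19) = 7.
Since b(19) = b(1) = 7, the sequence is periodic with period 18.
(144 - 1) mod 18 = 17, so b(144) = b(18) = 3.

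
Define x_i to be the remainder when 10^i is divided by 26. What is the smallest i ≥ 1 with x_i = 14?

6

x_0 = 1,  x_1 = 10,  x_2 = 22,  x_3 = 12,  x_4 = 16,  x_5 = 4,  x_6 = 14,  x_7 = 10.
Since x_7 = x_1 = 10, the sequence is eventually periodic: after a pre-period of length 1 it cycles with period 6.
The value 14 first appears (with i ≥ 1) at x_6.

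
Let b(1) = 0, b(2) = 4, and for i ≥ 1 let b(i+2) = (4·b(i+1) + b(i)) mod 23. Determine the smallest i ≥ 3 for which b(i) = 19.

We have b(1) = 0,  b(2) = 4,  b(3) = 16,  b(4) = 22,  b(5) = 12,  b(6) = 1,  b(7) = 16,  b(8) = 19,  b(9) = 0,  b(10) = 19,  b(11) = 7,  b(12) = 1,  b(13) = 11,  b(14) = 22,  b(15) = 7,  b(16) = 4,  b(17) = 0,  b(18) = 4.
The sequence repeats with period 16.
The value 19 first appears (with i ≥ 3) at b(8).

8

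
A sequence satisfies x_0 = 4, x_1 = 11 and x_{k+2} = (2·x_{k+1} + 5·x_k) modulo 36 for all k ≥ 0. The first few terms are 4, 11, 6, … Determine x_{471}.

31

x_0 = 4,  x_1 = 11,  x_2 = 6,  x_3 = 31,  x_4 = 20,  x_5 = 15,  x_6 = 22,  x_7 = 11,  x_8 = 24,  x_9 = 31,  x_{10} = 2,  x_{11} = 15,  x_{12} = 4,  x_{13} = 11.
The sequence repeats with period 12.
(471 - 0) mod 12 = 3, so x_{471} = x_3 = 31.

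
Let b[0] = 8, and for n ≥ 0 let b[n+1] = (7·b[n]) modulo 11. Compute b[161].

1

Listing terms: b[0] = 8,  b[1] = 1,  b[2] = 7,  b[3] = 5,  b[4] = 2,  b[5] = 3,  b[6] = 10,  b[7] = 4,  b[8] = 6,  b[9] = 9,  b[10] = 8.
Since b[10] = b[0] = 8, the sequence is periodic with period 10.
So b[161] = b[0 + ((161-0) mod 10)] = b[1] = 1.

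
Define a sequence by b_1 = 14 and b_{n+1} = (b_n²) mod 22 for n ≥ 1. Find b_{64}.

Computing terms: b_1 = 14,  b_2 = 20,  b_3 = 4,  b_4 = 16,  b_5 = 14.
The sequence repeats with period 4.
(64 - 1) mod 4 = 3, so b_{64} = b_4 = 16.

16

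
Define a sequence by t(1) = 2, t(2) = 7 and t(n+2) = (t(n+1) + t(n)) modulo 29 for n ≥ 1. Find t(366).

7

Computing terms: t(1) = 2,  t(2) = 7,  t(3) = 9,  t(4) = 16,  t(5) = 25,  t(6) = 12,  t(7) = 8,  t(8) = 20,  t(9) = 28,  t(10) = 19,  t(11) = 18,  t(12) = 8,  t(13) = 26,  t(14) = 5,  t(15) = 2,  t(16) = 7.
The sequence repeats with period 14.
So t(366) = t(1 + ((366-1) mod 14)) = t(2) = 7.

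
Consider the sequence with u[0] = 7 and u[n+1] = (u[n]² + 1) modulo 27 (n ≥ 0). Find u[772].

23

Computing terms: u[0] = 7,  u[1] = 23,  u[2] = 17,  u[3] = 20,  u[4] = 23.
Since u[4] = u[1] = 23, the sequence is eventually periodic: after a pre-period of length 1 it cycles with period 3.
For n ≥ 1, u[n] depends only on (n - 1) mod 3. (772 - 1) mod 3 = 0, so u[772] = u[1] = 23.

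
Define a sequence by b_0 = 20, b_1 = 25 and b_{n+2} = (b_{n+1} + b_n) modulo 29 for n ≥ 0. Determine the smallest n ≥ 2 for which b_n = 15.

12

Listing terms: b_0 = 20, b_1 = 25, b_2 = 16, b_3 = 12, b_4 = 28, b_5 = 11, b_6 = 10, b_7 = 21, b_8 = 2, b_9 = 23, b_{10} = 25, b_{11} = 19, b_{12} = 15, b_{13} = 5, b_{14} = 20, b_{15} = 25.
The sequence repeats with period 14.
The value 15 first appears (with n ≥ 2) at b_{12}.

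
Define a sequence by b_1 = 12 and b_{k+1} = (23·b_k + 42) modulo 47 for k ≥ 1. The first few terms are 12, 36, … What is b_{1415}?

10

b_1 = 12,  b_2 = 36,  b_3 = 24,  b_4 = 30,  b_5 = 27,  b_6 = 5,  b_7 = 16,  b_8 = 34,  b_9 = 25,  b_{10} = 6,  b_{11} = 39,  b_{12} = 46,  b_{13} = 19,  b_{14} = 9,  b_{15} = 14,  b_{16} = 35,  b_{17} = 1,  b_{18} = 18,  b_{19} = 33,  b_{20} = 2,  b_{21} = 41,  b_{22} = 45,  b_{23} = 43,  b_{24} = 44,  b_{25} = 20,  b_{26} = 32,  b_{27} = 26,  b_{28} = 29,  b_{29} = 4,  b_{30} = 40,  b_{31} = 22,  b_{32} = 31,  b_{33} = 3,  b_{34} = 17,  b_{35} = 10,  b_{36} = 37,  b_{37} = 0,  b_{38} = 42,  b_{39} = 21,  b_{40} = 8,  b_{41} = 38,  b_{42} = 23,  b_{43} = 7,  b_{44} = 15,  b_{45} = 11,  b_{46} = 13,  b_{47} = 12.
Since b_{47} = b_1 = 12, the sequence is periodic with period 46.
So b_{1415} = b_{1 + ((1415-1) mod 46)} = b_{35} = 10.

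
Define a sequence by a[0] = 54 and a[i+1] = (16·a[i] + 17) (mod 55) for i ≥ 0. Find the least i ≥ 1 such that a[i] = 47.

4

We have a[0] = 54,  a[1] = 1,  a[2] = 33,  a[3] = 50,  a[4] = 47,  a[5] = 54.
Since a[5] = a[0] = 54, the sequence is periodic with period 5.
The value 47 first appears (with i ≥ 1) at a[4].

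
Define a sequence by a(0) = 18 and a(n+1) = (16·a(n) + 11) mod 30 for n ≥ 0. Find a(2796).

9

a(0) = 18; a(1) = 29; a(2) = 25; a(3) = 21; a(4) = 17; a(5) = 13; a(6) = 9; a(7) = 5; a(8) = 1; a(9) = 27; a(10) = 23; a(11) = 19; a(12) = 15; a(13) = 11; a(14) = 7; a(15) = 3; a(16) = 29.
Since a(16) = a(1) = 29, the sequence is eventually periodic: after a pre-period of length 1 it cycles with period 15.
For n ≥ 1, a(n) depends only on (n - 1) mod 15. (2796 - 1) mod 15 = 5, so a(2796) = a(6) = 9.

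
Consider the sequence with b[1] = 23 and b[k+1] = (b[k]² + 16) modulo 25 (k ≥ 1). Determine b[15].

16

b[1] = 23; b[2] = 20; b[3] = 16; b[4] = 22; b[5] = 0; b[6] = 16.
Since b[6] = b[3] = 16, the sequence is eventually periodic: after a pre-period of length 2 it cycles with period 3.
For k ≥ 3, b[k] depends only on (k - 3) mod 3. (15 - 3) mod 3 = 0, so b[15] = b[3] = 16.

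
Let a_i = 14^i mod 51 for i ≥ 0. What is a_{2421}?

29

a_0 = 1; a_1 = 14; a_2 = 43; a_3 = 41; a_4 = 13; a_5 = 29; a_6 = 49; a_7 = 23; a_8 = 16; a_9 = 20; a_{10} = 25; a_{11} = 44; a_{12} = 4; a_{13} = 5; a_{14} = 19; a_{15} = 11; a_{16} = 1.
Since a_{16} = a_0 = 1, the sequence is periodic with period 16.
(2421 - 0) mod 16 = 5, so a_{2421} = a_5 = 29.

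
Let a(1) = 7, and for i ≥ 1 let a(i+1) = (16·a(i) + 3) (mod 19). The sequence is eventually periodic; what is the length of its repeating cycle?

Computing terms: a(1) = 7; a(2) = 1; a(3) = 0; a(4) = 3; a(5) = 13; a(6) = 2; a(7) = 16; a(8) = 12; a(9) = 5; a(10) = 7.
The sequence repeats with period 9.

9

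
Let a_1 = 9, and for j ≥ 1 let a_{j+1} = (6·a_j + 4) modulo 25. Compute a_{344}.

1

Computing terms: a_1 = 9; a_2 = 8; a_3 = 2; a_4 = 16; a_5 = 0; a_6 = 4; a_7 = 3; a_8 = 22; a_9 = 11; a_{10} = 20; a_{11} = 24; a_{12} = 23; a_{13} = 17; a_{14} = 6; a_{15} = 15; a_{16} = 19; a_{17} = 18; a_{18} = 12; a_{19} = 1; a_{20} = 10; a_{21} = 14; a_{22} = 13; a_{23} = 7; a_{24} = 21; a_{25} = 5; a_{26} = 9.
Since a_{26} = a_1 = 9, the sequence is periodic with period 25.
(344 - 1) mod 25 = 18, so a_{344} = a_{19} = 1.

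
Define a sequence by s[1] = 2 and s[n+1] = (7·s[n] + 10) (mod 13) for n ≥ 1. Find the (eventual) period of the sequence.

s[1] = 2, s[2] = 11, s[3] = 9, s[4] = 8, s[5] = 1, s[6] = 4, s[7] = 12, s[8] = 3, s[9] = 5, s[10] = 6, s[11] = 0, s[12] = 10, s[13] = 2.
Since s[13] = s[1] = 2, the sequence is periodic with period 12.

12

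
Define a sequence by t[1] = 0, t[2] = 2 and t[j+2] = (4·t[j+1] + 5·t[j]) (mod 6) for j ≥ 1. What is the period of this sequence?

6

Listing terms: t[1] = 0, t[2] = 2, t[3] = 2, t[4] = 0, t[5] = 4, t[6] = 4, t[7] = 0, t[8] = 2.
The sequence repeats with period 6.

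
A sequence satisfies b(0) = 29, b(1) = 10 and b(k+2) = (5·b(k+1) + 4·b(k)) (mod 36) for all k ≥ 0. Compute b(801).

We have b(0) = 29, b(1) = 10, b(2) = 22, b(3) = 6, b(4) = 10, b(5) = 2, b(6) = 14, b(7) = 6, b(8) = 14, b(9) = 22, b(10) = 22, b(11) = 18, b(12) = 34, b(13) = 26, b(14) = 14, b(15) = 30, b(16) = 26, b(17) = 34, b(18) = 22, b(19) = 30, b(20) = 22, b(21) = 14, b(22) = 14, b(23) = 18, b(24) = 2, b(25) = 10, b(26) = 22.
Since (b(25), b(26)) = (b(1), b(2)) = (10, 22) (two consecutive terms determine the rest), the sequence is eventually periodic: after a pre-period of length 1 it cycles with period 24.
For k ≥ 1, b(k) depends only on (k - 1) mod 24. (801 - 1) mod 24 = 8, so b(801) = b(9) = 22.

22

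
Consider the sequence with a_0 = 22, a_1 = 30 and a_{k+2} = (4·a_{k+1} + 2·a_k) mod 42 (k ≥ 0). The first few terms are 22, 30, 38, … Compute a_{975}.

38

Listing terms: a_0 = 22, a_1 = 30, a_2 = 38, a_3 = 2, a_4 = 0, a_5 = 4, a_6 = 16, a_7 = 30, a_8 = 26, a_9 = 38, a_{10} = 36, a_{11} = 10, a_{12} = 28, a_{13} = 6, a_{14} = 38, a_{15} = 38, a_{16} = 18, a_{17} = 22, a_{18} = 40, a_{19} = 36, a_{20} = 14, a_{21} = 2, a_{22} = 36, a_{23} = 22, a_{24} = 34, a_{25} = 12, a_{26} = 32, a_{27} = 26, a_{28} = 0, a_{29} = 10, a_{30} = 40, a_{31} = 12, a_{32} = 2, a_{33} = 32, a_{34} = 6, a_{35} = 4, a_{36} = 28, a_{37} = 36, a_{38} = 32, a_{39} = 32, a_{40} = 24, a_{41} = 34, a_{42} = 16, a_{43} = 6, a_{44} = 14, a_{45} = 26, a_{46} = 6, a_{47} = 34, a_{48} = 22, a_{49} = 30.
The sequence repeats with period 48.
So a_{975} = a_{0 + ((975-0) mod 48)} = a_{15} = 38.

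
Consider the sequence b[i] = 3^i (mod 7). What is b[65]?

5

We have b[1] = 3,  b[2] = 2,  b[3] = 6,  b[4] = 4,  b[5] = 5,  b[6] = 1,  b[7] = 3.
Since b[7] = b[1] = 3, the sequence is periodic with period 6.
(65 - 1) mod 6 = 4, so b[65] = b[5] = 5.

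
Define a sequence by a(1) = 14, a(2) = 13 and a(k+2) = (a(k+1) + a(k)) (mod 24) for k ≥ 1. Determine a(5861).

19

a(1) = 14, a(2) = 13, a(3) = 3, a(4) = 16, a(5) = 19, a(6) = 11, a(7) = 6, a(8) = 17, a(9) = 23, a(10) = 16, a(11) = 15, a(12) = 7, a(13) = 22, a(14) = 5, a(15) = 3, a(16) = 8, a(17) = 11, a(18) = 19, a(19) = 6, a(20) = 1, a(21) = 7, a(22) = 8, a(23) = 15, a(24) = 23, a(25) = 14, a(26) = 13.
Since (a(25), a(26)) = (a(1), a(2)) = (14, 13) (two consecutive terms determine the rest), the sequence is periodic with period 24.
(5861 - 1) mod 24 = 4, so a(5861) = a(5) = 19.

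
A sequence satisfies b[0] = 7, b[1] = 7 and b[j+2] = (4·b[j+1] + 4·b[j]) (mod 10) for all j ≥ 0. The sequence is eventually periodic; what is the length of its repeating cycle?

Listing terms: b[0] = 7, b[1] = 7, b[2] = 6, b[3] = 2, b[4] = 2, b[5] = 6, b[6] = 2.
Since (b[5], b[6]) = (b[2], b[3]) = (6, 2) (two consecutive terms determine the rest), the sequence is eventually periodic: after a pre-period of length 2 it cycles with period 3.

3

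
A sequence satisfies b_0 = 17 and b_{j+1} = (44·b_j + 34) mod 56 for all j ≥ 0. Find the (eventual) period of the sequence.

We have b_0 = 17, b_1 = 54, b_2 = 2, b_3 = 10, b_4 = 26, b_5 = 2.
Since b_5 = b_2 = 2, the sequence is eventually periodic: after a pre-period of length 2 it cycles with period 3.

3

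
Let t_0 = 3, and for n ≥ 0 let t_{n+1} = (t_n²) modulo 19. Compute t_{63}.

6

Listing terms: t_0 = 3, t_1 = 9, t_2 = 5, t_3 = 6, t_4 = 17, t_5 = 4, t_6 = 16, t_7 = 9.
Since t_7 = t_1 = 9, the sequence is eventually periodic: after a pre-period of length 1 it cycles with period 6.
For n ≥ 1, t_n depends only on (n - 1) mod 6. (63 - 1) mod 6 = 2, so t_{63} = t_3 = 6.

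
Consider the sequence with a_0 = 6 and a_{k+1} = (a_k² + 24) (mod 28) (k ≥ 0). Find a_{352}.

24

Computing terms: a_0 = 6; a_1 = 4; a_2 = 12; a_3 = 0; a_4 = 24; a_5 = 12.
Since a_5 = a_2 = 12, the sequence is eventually periodic: after a pre-period of length 2 it cycles with period 3.
For k ≥ 2, a_k depends only on (k - 2) mod 3. (352 - 2) mod 3 = 2, so a_{352} = a_4 = 24.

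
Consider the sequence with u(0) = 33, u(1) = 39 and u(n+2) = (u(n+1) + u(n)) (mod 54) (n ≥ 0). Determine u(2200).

We have u(0) = 33; u(1) = 39; u(2) = 18; u(3) = 3; u(4) = 21; u(5) = 24; u(6) = 45; u(7) = 15; u(8) = 6; u(9) = 21; u(10) = 27; u(11) = 48; u(12) = 21; u(13) = 15; u(14) = 36; u(15) = 51; u(16) = 33; u(17) = 30; u(18) = 9; u(19) = 39; u(20) = 48; u(21) = 33; u(22) = 27; u(23) = 6; u(24) = 33; u(25) = 39.
Since (u(24), u(25)) = (u(0), u(1)) = (33, 39) (two consecutive terms determine the rest), the sequence is periodic with period 24.
(2200 - 0) mod 24 = 16, so u(2200) = u(16) = 33.

33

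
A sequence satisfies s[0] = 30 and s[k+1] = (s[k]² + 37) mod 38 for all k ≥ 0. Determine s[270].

8

Listing terms: s[0] = 30,  s[1] = 25,  s[2] = 16,  s[3] = 27,  s[4] = 6,  s[5] = 35,  s[6] = 8,  s[7] = 25.
Since s[7] = s[1] = 25, the sequence is eventually periodic: after a pre-period of length 1 it cycles with period 6.
For k ≥ 1, s[k] depends only on (k - 1) mod 6. (270 - 1) mod 6 = 5, so s[270] = s[6] = 8.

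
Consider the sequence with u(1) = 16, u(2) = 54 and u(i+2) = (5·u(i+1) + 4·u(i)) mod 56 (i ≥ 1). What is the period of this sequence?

We have u(1) = 16; u(2) = 54; u(3) = 54; u(4) = 38; u(5) = 14; u(6) = 54; u(7) = 46; u(8) = 54; u(9) = 6; u(10) = 22; u(11) = 22; u(12) = 30; u(13) = 14; u(14) = 22; u(15) = 54; u(16) = 22; u(17) = 46; u(18) = 38; u(19) = 38; u(20) = 6; u(21) = 14; u(22) = 38; u(23) = 22; u(24) = 38; u(25) = 54; u(26) = 30; u(27) = 30; u(28) = 46; u(29) = 14; u(30) = 30; u(31) = 38; u(32) = 30; u(33) = 22; u(34) = 6; u(35) = 6; u(36) = 54; u(37) = 14; u(38) = 6; u(39) = 30; u(40) = 6; u(41) = 38; u(42) = 46; u(43) = 46; u(44) = 22; u(45) = 14; u(46) = 46; u(47) = 6; u(48) = 46; u(49) = 30; u(50) = 54; u(51) = 54.
Since (u(50), u(51)) = (u(2), u(3)) = (54, 54) (two consecutive terms determine the rest), the sequence is eventually periodic: after a pre-period of length 1 it cycles with period 48.

48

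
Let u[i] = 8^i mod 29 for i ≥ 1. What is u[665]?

We have u[1] = 8; u[2] = 6; u[3] = 19; u[4] = 7; u[5] = 27; u[6] = 13; u[7] = 17; u[8] = 20; u[9] = 15; u[10] = 4; u[11] = 3; u[12] = 24; u[13] = 18; u[14] = 28; u[15] = 21; u[16] = 23; u[17] = 10; u[18] = 22; u[19] = 2; u[20] = 16; u[21] = 12; u[22] = 9; u[23] = 14; u[24] = 25; u[25] = 26; u[26] = 5; u[27] = 11; u[28] = 1; u[29] = 8.
The sequence repeats with period 28.
So u[665] = u[1 + ((665-1) mod 28)] = u[21] = 12.

12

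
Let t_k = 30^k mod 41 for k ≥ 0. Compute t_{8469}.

12

Computing terms: t_0 = 1,  t_1 = 30,  t_2 = 39,  t_3 = 22,  t_4 = 4,  t_5 = 38,  t_6 = 33,  t_7 = 6,  t_8 = 16,  t_9 = 29,  t_{10} = 9,  t_{11} = 24,  t_{12} = 23,  t_{13} = 34,  t_{14} = 36,  t_{15} = 14,  t_{16} = 10,  t_{17} = 13,  t_{18} = 21,  t_{19} = 15,  t_{20} = 40,  t_{21} = 11,  t_{22} = 2,  t_{23} = 19,  t_{24} = 37,  t_{25} = 3,  t_{26} = 8,  t_{27} = 35,  t_{28} = 25,  t_{29} = 12,  t_{30} = 32,  t_{31} = 17,  t_{32} = 18,  t_{33} = 7,  t_{34} = 5,  t_{35} = 27,  t_{36} = 31,  t_{37} = 28,  t_{38} = 20,  t_{39} = 26,  t_{40} = 1.
The sequence repeats with period 40.
(8469 - 0) mod 40 = 29, so t_{8469} = t_{29} = 12.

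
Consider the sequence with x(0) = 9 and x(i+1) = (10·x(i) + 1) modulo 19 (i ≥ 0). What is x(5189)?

x(0) = 9,  x(1) = 15,  x(2) = 18,  x(3) = 10,  x(4) = 6,  x(5) = 4,  x(6) = 3,  x(7) = 12,  x(8) = 7,  x(9) = 14,  x(10) = 8,  x(11) = 5,  x(12) = 13,  x(13) = 17,  x(14) = 0,  x(15) = 1,  x(16) = 11,  x(17) = 16,  x(18) = 9.
The sequence repeats with period 18.
(5189 - 0) mod 18 = 5, so x(5189) = x(5) = 4.

4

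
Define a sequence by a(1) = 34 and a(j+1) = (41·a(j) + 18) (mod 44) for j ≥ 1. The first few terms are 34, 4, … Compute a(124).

0

Computing terms: a(1) = 34,  a(2) = 4,  a(3) = 6,  a(4) = 0,  a(5) = 18,  a(6) = 8,  a(7) = 38,  a(8) = 36,  a(9) = 42,  a(10) = 24,  a(11) = 34.
Since a(11) = a(1) = 34, the sequence is periodic with period 10.
So a(124) = a(1 + ((124-1) mod 10)) = a(4) = 0.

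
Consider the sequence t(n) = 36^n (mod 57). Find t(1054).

36

Computing terms: t(0) = 1, t(1) = 36, t(2) = 42, t(3) = 30, t(4) = 54, t(5) = 6, t(6) = 45, t(7) = 24, t(8) = 9, t(9) = 39, t(10) = 36.
Since t(10) = t(1) = 36, the sequence is eventually periodic: after a pre-period of length 1 it cycles with period 9.
For n ≥ 1, t(n) depends only on (n - 1) mod 9. (1054 - 1) mod 9 = 0, so t(1054) = t(1) = 36.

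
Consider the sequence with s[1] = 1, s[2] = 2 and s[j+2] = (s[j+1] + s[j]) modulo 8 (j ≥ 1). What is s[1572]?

1

Listing terms: s[1] = 1,  s[2] = 2,  s[3] = 3,  s[4] = 5,  s[5] = 0,  s[6] = 5,  s[7] = 5,  s[8] = 2,  s[9] = 7,  s[10] = 1,  s[11] = 0,  s[12] = 1,  s[13] = 1,  s[14] = 2.
The sequence repeats with period 12.
(1572 - 1) mod 12 = 11, so s[1572] = s[12] = 1.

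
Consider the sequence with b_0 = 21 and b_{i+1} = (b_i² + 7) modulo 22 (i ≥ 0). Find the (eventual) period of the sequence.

6

We have b_0 = 21, b_1 = 8, b_2 = 5, b_3 = 10, b_4 = 19, b_5 = 16, b_6 = 21.
The sequence repeats with period 6.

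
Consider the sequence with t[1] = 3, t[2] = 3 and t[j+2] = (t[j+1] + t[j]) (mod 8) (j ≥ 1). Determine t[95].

3

We have t[1] = 3; t[2] = 3; t[3] = 6; t[4] = 1; t[5] = 7; t[6] = 0; t[7] = 7; t[8] = 7; t[9] = 6; t[10] = 5; t[11] = 3; t[12] = 0; t[13] = 3; t[14] = 3.
Since (t[13], t[14]) = (t[1], t[2]) = (3, 3) (two consecutive terms determine the rest), the sequence is periodic with period 12.
(95 - 1) mod 12 = 10, so t[95] = t[11] = 3.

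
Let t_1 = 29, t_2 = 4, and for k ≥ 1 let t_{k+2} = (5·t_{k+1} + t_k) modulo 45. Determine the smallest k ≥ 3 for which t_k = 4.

We have t_1 = 29, t_2 = 4, t_3 = 4, t_4 = 24, t_5 = 34, t_6 = 14, t_7 = 14, t_8 = 39, t_9 = 29, t_{10} = 4.
The sequence repeats with period 8.
The value 4 first appears (with k ≥ 3) at t_3.

3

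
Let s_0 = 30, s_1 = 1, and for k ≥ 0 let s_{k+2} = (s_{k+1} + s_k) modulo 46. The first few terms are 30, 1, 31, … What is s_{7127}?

29

s_0 = 30,  s_1 = 1,  s_2 = 31,  s_3 = 32,  s_4 = 17,  s_5 = 3,  s_6 = 20,  s_7 = 23,  s_8 = 43,  s_9 = 20,  s_{10} = 17,  s_{11} = 37,  s_{12} = 8,  s_{13} = 45,  s_{14} = 7,  s_{15} = 6,  s_{16} = 13,  s_{17} = 19,  s_{18} = 32,  s_{19} = 5,  s_{20} = 37,  s_{21} = 42,  s_{22} = 33,  s_{23} = 29,  s_{24} = 16,  s_{25} = 45,  s_{26} = 15,  s_{27} = 14,  s_{28} = 29,  s_{29} = 43,  s_{30} = 26,  s_{31} = 23,  s_{32} = 3,  s_{33} = 26,  s_{34} = 29,  s_{35} = 9,  s_{36} = 38,  s_{37} = 1,  s_{38} = 39,  s_{39} = 40,  s_{40} = 33,  s_{41} = 27,  s_{42} = 14,  s_{43} = 41,  s_{44} = 9,  s_{45} = 4,  s_{46} = 13,  s_{47} = 17,  s_{48} = 30,  s_{49} = 1.
Since (s_{48}, s_{49}) = (s_0, s_1) = (30, 1) (two consecutive terms determine the rest), the sequence is periodic with period 48.
So s_{7127} = s_{0 + ((7127-0) mod 48)} = s_{23} = 29.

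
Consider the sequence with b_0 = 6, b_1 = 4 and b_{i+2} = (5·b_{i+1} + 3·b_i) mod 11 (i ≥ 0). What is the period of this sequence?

Listing terms: b_0 = 6; b_1 = 4; b_2 = 5; b_3 = 4; b_4 = 2; b_5 = 0; b_6 = 6; b_7 = 8; b_8 = 3; b_9 = 6; b_{10} = 6; b_{11} = 4.
The sequence repeats with period 10.

10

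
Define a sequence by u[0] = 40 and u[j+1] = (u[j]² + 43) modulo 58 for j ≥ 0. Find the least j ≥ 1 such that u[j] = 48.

4

We have u[0] = 40,  u[1] = 19,  u[2] = 56,  u[3] = 47,  u[4] = 48,  u[5] = 27,  u[6] = 18,  u[7] = 19.
Since u[7] = u[1] = 19, the sequence is eventually periodic: after a pre-period of length 1 it cycles with period 6.
The value 48 first appears (with j ≥ 1) at u[4].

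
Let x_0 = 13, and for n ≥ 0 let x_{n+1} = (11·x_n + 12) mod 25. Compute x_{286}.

Listing terms: x_0 = 13; x_1 = 5; x_2 = 17; x_3 = 24; x_4 = 1; x_5 = 23; x_6 = 15; x_7 = 2; x_8 = 9; x_9 = 11; x_{10} = 8; x_{11} = 0; x_{12} = 12; x_{13} = 19; x_{14} = 21; x_{15} = 18; x_{16} = 10; x_{17} = 22; x_{18} = 4; x_{19} = 6; x_{20} = 3; x_{21} = 20; x_{22} = 7; x_{23} = 14; x_{24} = 16; x_{25} = 13.
The sequence repeats with period 25.
(286 - 0) mod 25 = 11, so x_{286} = x_{11} = 0.

0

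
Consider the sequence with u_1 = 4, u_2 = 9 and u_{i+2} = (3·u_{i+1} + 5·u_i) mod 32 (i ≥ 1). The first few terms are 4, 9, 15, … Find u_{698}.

25

Listing terms: u_1 = 4, u_2 = 9, u_3 = 15, u_4 = 26, u_5 = 25, u_6 = 13, u_7 = 4, u_8 = 13, u_9 = 27, u_{10} = 18, u_{11} = 29, u_{12} = 17, u_{13} = 4, u_{14} = 1, u_{15} = 23, u_{16} = 10, u_{17} = 17, u_{18} = 5, u_{19} = 4, u_{20} = 5, u_{21} = 3, u_{22} = 2, u_{23} = 21, u_{24} = 9, u_{25} = 4, u_{26} = 25, u_{27} = 31, u_{28} = 26, u_{29} = 9, u_{30} = 29, u_{31} = 4, u_{32} = 29, u_{33} = 11, u_{34} = 18, u_{35} = 13, u_{36} = 1, u_{37} = 4, u_{38} = 17, u_{39} = 7, u_{40} = 10, u_{41} = 1, u_{42} = 21, u_{43} = 4, u_{44} = 21, u_{45} = 19, u_{46} = 2, u_{47} = 5, u_{48} = 25, u_{49} = 4, u_{50} = 9.
The sequence repeats with period 48.
(698 - 1) mod 48 = 25, so u_{698} = u_{26} = 25.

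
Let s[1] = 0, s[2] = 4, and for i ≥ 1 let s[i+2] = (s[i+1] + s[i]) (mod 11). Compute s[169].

s[1] = 0, s[2] = 4, s[3] = 4, s[4] = 8, s[5] = 1, s[6] = 9, s[7] = 10, s[8] = 8, s[9] = 7, s[10] = 4, s[11] = 0, s[12] = 4.
The sequence repeats with period 10.
So s[169] = s[1 + ((169-1) mod 10)] = s[9] = 7.

7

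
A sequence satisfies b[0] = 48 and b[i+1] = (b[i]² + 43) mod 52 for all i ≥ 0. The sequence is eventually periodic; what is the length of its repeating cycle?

6

Computing terms: b[0] = 48, b[1] = 7, b[2] = 40, b[3] = 31, b[4] = 16, b[5] = 39, b[6] = 4, b[7] = 7.
Since b[7] = b[1] = 7, the sequence is eventually periodic: after a pre-period of length 1 it cycles with period 6.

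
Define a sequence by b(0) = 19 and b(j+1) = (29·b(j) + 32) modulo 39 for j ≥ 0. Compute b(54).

b(0) = 19, b(1) = 37, b(2) = 13, b(3) = 19.
The sequence repeats with period 3.
So b(54) = b(0 + ((54-0) mod 3)) = b(0) = 19.

19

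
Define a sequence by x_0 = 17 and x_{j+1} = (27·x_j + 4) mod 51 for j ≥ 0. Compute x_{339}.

Computing terms: x_0 = 17; x_1 = 4; x_2 = 10; x_3 = 19; x_4 = 7; x_5 = 40; x_6 = 13; x_7 = 49; x_8 = 1; x_9 = 31; x_{10} = 25; x_{11} = 16; x_{12} = 28; x_{13} = 46; x_{14} = 22; x_{15} = 37; x_{16} = 34; x_{17} = 4.
Since x_{17} = x_1 = 4, the sequence is eventually periodic: after a pre-period of length 1 it cycles with period 16.
For j ≥ 1, x_j depends only on (j - 1) mod 16. (339 - 1) mod 16 = 2, so x_{339} = x_3 = 19.

19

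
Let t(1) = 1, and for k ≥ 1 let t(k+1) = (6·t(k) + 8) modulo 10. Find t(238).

We have t(1) = 1; t(2) = 4; t(3) = 2; t(4) = 0; t(5) = 8; t(6) = 6; t(7) = 4.
Since t(7) = t(2) = 4, the sequence is eventually periodic: after a pre-period of length 1 it cycles with period 5.
For k ≥ 2, t(k) depends only on (k - 2) mod 5. (238 - 2) mod 5 = 1, so t(238) = t(3) = 2.

2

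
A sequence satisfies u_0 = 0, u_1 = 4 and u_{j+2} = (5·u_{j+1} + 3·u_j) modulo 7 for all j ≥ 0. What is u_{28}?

4

Listing terms: u_0 = 0, u_1 = 4, u_2 = 6, u_3 = 0, u_4 = 4.
Since (u_3, u_4) = (u_0, u_1) = (0, 4) (two consecutive terms determine the rest), the sequence is periodic with period 3.
(28 - 0) mod 3 = 1, so u_{28} = u_1 = 4.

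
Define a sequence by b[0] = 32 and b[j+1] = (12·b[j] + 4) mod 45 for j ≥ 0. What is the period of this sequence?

4

b[0] = 32; b[1] = 28; b[2] = 25; b[3] = 34; b[4] = 7; b[5] = 43; b[6] = 25.
Since b[6] = b[2] = 25, the sequence is eventually periodic: after a pre-period of length 2 it cycles with period 4.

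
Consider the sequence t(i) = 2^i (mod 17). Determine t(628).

16

t(0) = 1, t(1) = 2, t(2) = 4, t(3) = 8, t(4) = 16, t(5) = 15, t(6) = 13, t(7) = 9, t(8) = 1.
Since t(8) = t(0) = 1, the sequence is periodic with period 8.
So t(628) = t(0 + ((628-0) mod 8)) = t(4) = 16.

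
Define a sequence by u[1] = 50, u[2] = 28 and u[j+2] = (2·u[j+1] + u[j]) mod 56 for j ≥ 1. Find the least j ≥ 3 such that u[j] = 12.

6

u[1] = 50, u[2] = 28, u[3] = 50, u[4] = 16, u[5] = 26, u[6] = 12, u[7] = 50, u[8] = 0, u[9] = 50, u[10] = 44, u[11] = 26, u[12] = 40, u[13] = 50, u[14] = 28.
Since (u[13], u[14]) = (u[1], u[2]) = (50, 28) (two consecutive terms determine the rest), the sequence is periodic with period 12.
The value 12 first appears (with j ≥ 3) at u[6].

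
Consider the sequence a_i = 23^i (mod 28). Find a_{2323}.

We have a_1 = 23,  a_2 = 25,  a_3 = 15,  a_4 = 9,  a_5 = 11,  a_6 = 1,  a_7 = 23.
The sequence repeats with period 6.
(2323 - 1) mod 6 = 0, so a_{2323} = a_1 = 23.

23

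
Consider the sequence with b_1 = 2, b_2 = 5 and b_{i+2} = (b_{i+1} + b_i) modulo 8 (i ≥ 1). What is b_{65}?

b_1 = 2,  b_2 = 5,  b_3 = 7,  b_4 = 4,  b_5 = 3,  b_6 = 7,  b_7 = 2,  b_8 = 1,  b_9 = 3,  b_{10} = 4,  b_{11} = 7,  b_{12} = 3,  b_{13} = 2,  b_{14} = 5.
Since (b_{13}, b_{14}) = (b_1, b_2) = (2, 5) (two consecutive terms determine the rest), the sequence is periodic with period 12.
(65 - 1) mod 12 = 4, so b_{65} = b_5 = 3.

3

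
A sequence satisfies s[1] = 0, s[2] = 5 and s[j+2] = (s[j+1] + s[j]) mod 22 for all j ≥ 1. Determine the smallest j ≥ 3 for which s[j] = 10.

4

s[1] = 0; s[2] = 5; s[3] = 5; s[4] = 10; s[5] = 15; s[6] = 3; s[7] = 18; s[8] = 21; s[9] = 17; s[10] = 16; s[11] = 11; s[12] = 5; s[13] = 16; s[14] = 21; s[15] = 15; s[16] = 14; s[17] = 7; s[18] = 21; s[19] = 6; s[20] = 5; s[21] = 11; s[22] = 16; s[23] = 5; s[24] = 21; s[25] = 4; s[26] = 3; s[27] = 7; s[28] = 10; s[29] = 17; s[30] = 5; s[31] = 0; s[32] = 5.
The sequence repeats with period 30.
The value 10 first appears (with j ≥ 3) at s[4].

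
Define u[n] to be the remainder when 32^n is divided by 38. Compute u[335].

2

u[0] = 1,  u[1] = 32,  u[2] = 36,  u[3] = 12,  u[4] = 4,  u[5] = 14,  u[6] = 30,  u[7] = 10,  u[8] = 16,  u[9] = 18,  u[10] = 6,  u[11] = 2,  u[12] = 26,  u[13] = 34,  u[14] = 24,  u[15] = 8,  u[16] = 28,  u[17] = 22,  u[18] = 20,  u[19] = 32.
Since u[19] = u[1] = 32, the sequence is eventually periodic: after a pre-period of length 1 it cycles with period 18.
For n ≥ 1, u[n] depends only on (n - 1) mod 18. (335 - 1) mod 18 = 10, so u[335] = u[11] = 2.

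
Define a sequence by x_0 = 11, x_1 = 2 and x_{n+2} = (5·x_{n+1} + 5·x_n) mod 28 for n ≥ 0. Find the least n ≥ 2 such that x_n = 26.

13

Listing terms: x_0 = 11; x_1 = 2; x_2 = 9; x_3 = 27; x_4 = 12; x_5 = 27; x_6 = 27; x_7 = 18; x_8 = 1; x_9 = 11; x_{10} = 4; x_{11} = 19; x_{12} = 3; x_{13} = 26; x_{14} = 5; x_{15} = 15; x_{16} = 16; x_{17} = 15; x_{18} = 15; x_{19} = 10; x_{20} = 13; x_{21} = 3; x_{22} = 24; x_{23} = 23; x_{24} = 11; x_{25} = 2.
Since (x_{24}, x_{25}) = (x_0, x_1) = (11, 2) (two consecutive terms determine the rest), the sequence is periodic with period 24.
The value 26 first appears (with n ≥ 2) at x_{13}.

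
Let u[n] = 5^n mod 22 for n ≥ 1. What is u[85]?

1

Computing terms: u[1] = 5; u[2] = 3; u[3] = 15; u[4] = 9; u[5] = 1; u[6] = 5.
Since u[6] = u[1] = 5, the sequence is periodic with period 5.
So u[85] = u[1 + ((85-1) mod 5)] = u[5] = 1.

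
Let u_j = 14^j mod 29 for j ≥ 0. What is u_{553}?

17

Computing terms: u_0 = 1; u_1 = 14; u_2 = 22; u_3 = 18; u_4 = 20; u_5 = 19; u_6 = 5; u_7 = 12; u_8 = 23; u_9 = 3; u_{10} = 13; u_{11} = 8; u_{12} = 25; u_{13} = 2; u_{14} = 28; u_{15} = 15; u_{16} = 7; u_{17} = 11; u_{18} = 9; u_{19} = 10; u_{20} = 24; u_{21} = 17; u_{22} = 6; u_{23} = 26; u_{24} = 16; u_{25} = 21; u_{26} = 4; u_{27} = 27; u_{28} = 1.
The sequence repeats with period 28.
(553 - 0) mod 28 = 21, so u_{553} = u_{21} = 17.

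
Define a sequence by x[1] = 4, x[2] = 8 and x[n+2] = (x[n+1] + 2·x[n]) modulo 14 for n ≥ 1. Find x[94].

4

Listing terms: x[1] = 4; x[2] = 8; x[3] = 2; x[4] = 4; x[5] = 8.
The sequence repeats with period 3.
(94 - 1) mod 3 = 0, so x[94] = x[1] = 4.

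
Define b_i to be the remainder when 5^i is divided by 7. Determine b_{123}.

6

b_0 = 1; b_1 = 5; b_2 = 4; b_3 = 6; b_4 = 2; b_5 = 3; b_6 = 1.
The sequence repeats with period 6.
(123 - 0) mod 6 = 3, so b_{123} = b_3 = 6.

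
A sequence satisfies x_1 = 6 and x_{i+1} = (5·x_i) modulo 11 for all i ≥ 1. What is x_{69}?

x_1 = 6; x_2 = 8; x_3 = 7; x_4 = 2; x_5 = 10; x_6 = 6.
The sequence repeats with period 5.
(69 - 1) mod 5 = 3, so x_{69} = x_4 = 2.

2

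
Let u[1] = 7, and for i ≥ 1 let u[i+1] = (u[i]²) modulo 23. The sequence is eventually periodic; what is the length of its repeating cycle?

Listing terms: u[1] = 7, u[2] = 3, u[3] = 9, u[4] = 12, u[5] = 6, u[6] = 13, u[7] = 8, u[8] = 18, u[9] = 2, u[10] = 4, u[11] = 16, u[12] = 3.
Since u[12] = u[2] = 3, the sequence is eventually periodic: after a pre-period of length 1 it cycles with period 10.

10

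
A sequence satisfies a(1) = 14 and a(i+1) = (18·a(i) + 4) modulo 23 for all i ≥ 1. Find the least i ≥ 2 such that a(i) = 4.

Computing terms: a(1) = 14, a(2) = 3, a(3) = 12, a(4) = 13, a(5) = 8, a(6) = 10, a(7) = 0, a(8) = 4, a(9) = 7, a(10) = 15, a(11) = 21, a(12) = 14.
The sequence repeats with period 11.
The value 4 first appears (with i ≥ 2) at a(8).

8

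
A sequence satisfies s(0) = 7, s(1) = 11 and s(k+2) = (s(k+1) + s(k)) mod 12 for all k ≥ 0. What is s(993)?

5

Computing terms: s(0) = 7,  s(1) = 11,  s(2) = 6,  s(3) = 5,  s(4) = 11,  s(5) = 4,  s(6) = 3,  s(7) = 7,  s(8) = 10,  s(9) = 5,  s(10) = 3,  s(11) = 8,  s(12) = 11,  s(13) = 7,  s(14) = 6,  s(15) = 1,  s(16) = 7,  s(17) = 8,  s(18) = 3,  s(19) = 11,  s(20) = 2,  s(21) = 1,  s(22) = 3,  s(23) = 4,  s(24) = 7,  s(25) = 11.
The sequence repeats with period 24.
(993 - 0) mod 24 = 9, so s(993) = s(9) = 5.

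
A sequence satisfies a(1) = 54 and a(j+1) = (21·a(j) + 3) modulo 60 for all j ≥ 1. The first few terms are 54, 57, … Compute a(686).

9

Computing terms: a(1) = 54, a(2) = 57, a(3) = 0, a(4) = 3, a(5) = 6, a(6) = 9, a(7) = 12, a(8) = 15, a(9) = 18, a(10) = 21, a(11) = 24, a(12) = 27, a(13) = 30, a(14) = 33, a(15) = 36, a(16) = 39, a(17) = 42, a(18) = 45, a(19) = 48, a(20) = 51, a(21) = 54.
Since a(21) = a(1) = 54, the sequence is periodic with period 20.
So a(686) = a(1 + ((686-1) mod 20)) = a(6) = 9.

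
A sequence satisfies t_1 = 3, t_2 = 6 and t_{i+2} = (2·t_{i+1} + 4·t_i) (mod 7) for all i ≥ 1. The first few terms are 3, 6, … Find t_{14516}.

Computing terms: t_1 = 3,  t_2 = 6,  t_3 = 3,  t_4 = 2,  t_5 = 2,  t_6 = 5,  t_7 = 4,  t_8 = 0,  t_9 = 2,  t_{10} = 4,  t_{11} = 2,  t_{12} = 6,  t_{13} = 6,  t_{14} = 1,  t_{15} = 5,  t_{16} = 0,  t_{17} = 6,  t_{18} = 5,  t_{19} = 6,  t_{20} = 4,  t_{21} = 4,  t_{22} = 3,  t_{23} = 1,  t_{24} = 0,  t_{25} = 4,  t_{26} = 1,  t_{27} = 4,  t_{28} = 5,  t_{29} = 5,  t_{30} = 2,  t_{31} = 3,  t_{32} = 0,  t_{33} = 5,  t_{34} = 3,  t_{35} = 5,  t_{36} = 1,  t_{37} = 1,  t_{38} = 6,  t_{39} = 2,  t_{40} = 0,  t_{41} = 1,  t_{42} = 2,  t_{43} = 1,  t_{44} = 3,  t_{45} = 3,  t_{46} = 4,  t_{47} = 6,  t_{48} = 0,  t_{49} = 3,  t_{50} = 6.
Since (t_{49}, t_{50}) = (t_1, t_2) = (3, 6) (two consecutive terms determine the rest), the sequence is periodic with period 48.
So t_{14516} = t_{1 + ((14516-1) mod 48)} = t_{20} = 4.

4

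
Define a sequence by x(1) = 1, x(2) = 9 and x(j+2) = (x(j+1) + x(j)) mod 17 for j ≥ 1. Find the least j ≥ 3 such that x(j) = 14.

Listing terms: x(1) = 1,  x(2) = 9,  x(3) = 10,  x(4) = 2,  x(5) = 12,  x(6) = 14,  x(7) = 9,  x(8) = 6,  x(9) = 15,  x(10) = 4,  x(11) = 2,  x(12) = 6,  x(13) = 8,  x(14) = 14,  x(15) = 5,  x(16) = 2,  x(17) = 7,  x(18) = 9,  x(19) = 16,  x(20) = 8,  x(21) = 7,  x(22) = 15,  x(23) = 5,  x(24) = 3,  x(25) = 8,  x(26) = 11,  x(27) = 2,  x(28) = 13,  x(29) = 15,  x(30) = 11,  x(31) = 9,  x(32) = 3,  x(33) = 12,  x(34) = 15,  x(35) = 10,  x(36) = 8,  x(37) = 1,  x(38) = 9.
Since (x(37), x(38)) = (x(1), x(2)) = (1, 9) (two consecutive terms determine the rest), the sequence is periodic with period 36.
The value 14 first appears (with j ≥ 3) at x(6).

6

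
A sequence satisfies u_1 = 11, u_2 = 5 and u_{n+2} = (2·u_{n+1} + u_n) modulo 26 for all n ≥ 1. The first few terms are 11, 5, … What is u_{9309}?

7

u_1 = 11,  u_2 = 5,  u_3 = 21,  u_4 = 21,  u_5 = 11,  u_6 = 17,  u_7 = 19,  u_8 = 3,  u_9 = 25,  u_{10} = 1,  u_{11} = 1,  u_{12} = 3,  u_{13} = 7,  u_{14} = 17,  u_{15} = 15,  u_{16} = 21,  u_{17} = 5,  u_{18} = 5,  u_{19} = 15,  u_{20} = 9,  u_{21} = 7,  u_{22} = 23,  u_{23} = 1,  u_{24} = 25,  u_{25} = 25,  u_{26} = 23,  u_{27} = 19,  u_{28} = 9,  u_{29} = 11,  u_{30} = 5.
Since (u_{29}, u_{30}) = (u_1, u_2) = (11, 5) (two consecutive terms determine the rest), the sequence is periodic with period 28.
(9309 - 1) mod 28 = 12, so u_{9309} = u_{13} = 7.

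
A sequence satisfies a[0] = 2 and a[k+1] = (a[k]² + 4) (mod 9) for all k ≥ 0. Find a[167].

5

Computing terms: a[0] = 2,  a[1] = 8,  a[2] = 5,  a[3] = 2.
The sequence repeats with period 3.
So a[167] = a[0 + ((167-0) mod 3)] = a[2] = 5.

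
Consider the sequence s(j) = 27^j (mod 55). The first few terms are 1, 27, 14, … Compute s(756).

16

We have s(0) = 1,  s(1) = 27,  s(2) = 14,  s(3) = 48,  s(4) = 31,  s(5) = 12,  s(6) = 49,  s(7) = 3,  s(8) = 26,  s(9) = 42,  s(10) = 34,  s(11) = 38,  s(12) = 36,  s(13) = 37,  s(14) = 9,  s(15) = 23,  s(16) = 16,  s(17) = 47,  s(18) = 4,  s(19) = 53,  s(20) = 1.
Since s(20) = s(0) = 1, the sequence is periodic with period 20.
So s(756) = s(0 + ((756-0) mod 20)) = s(16) = 16.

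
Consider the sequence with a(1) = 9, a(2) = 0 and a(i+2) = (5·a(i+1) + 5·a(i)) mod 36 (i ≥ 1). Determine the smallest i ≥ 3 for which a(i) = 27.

Listing terms: a(1) = 9, a(2) = 0, a(3) = 9, a(4) = 9, a(5) = 18, a(6) = 27, a(7) = 9, a(8) = 0.
The sequence repeats with period 6.
The value 27 first appears (with i ≥ 3) at a(6).

6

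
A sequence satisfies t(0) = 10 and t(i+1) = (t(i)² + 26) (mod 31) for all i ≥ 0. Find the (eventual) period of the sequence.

4

Listing terms: t(0) = 10; t(1) = 2; t(2) = 30; t(3) = 27; t(4) = 11; t(5) = 23; t(6) = 28; t(7) = 4; t(8) = 11.
Since t(8) = t(4) = 11, the sequence is eventually periodic: after a pre-period of length 4 it cycles with period 4.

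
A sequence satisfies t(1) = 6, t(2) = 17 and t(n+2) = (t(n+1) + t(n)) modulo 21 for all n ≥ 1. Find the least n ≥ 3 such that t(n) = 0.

5

Listing terms: t(1) = 6,  t(2) = 17,  t(3) = 2,  t(4) = 19,  t(5) = 0,  t(6) = 19,  t(7) = 19,  t(8) = 17,  t(9) = 15,  t(10) = 11,  t(11) = 5,  t(12) = 16,  t(13) = 0,  t(14) = 16,  t(15) = 16,  t(16) = 11,  t(17) = 6,  t(18) = 17.
The sequence repeats with period 16.
The value 0 first appears (with n ≥ 3) at t(5).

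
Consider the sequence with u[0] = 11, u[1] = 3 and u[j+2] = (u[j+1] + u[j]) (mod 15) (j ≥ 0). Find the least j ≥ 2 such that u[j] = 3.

5

u[0] = 11, u[1] = 3, u[2] = 14, u[3] = 2, u[4] = 1, u[5] = 3, u[6] = 4, u[7] = 7, u[8] = 11, u[9] = 3.
The sequence repeats with period 8.
The value 3 first appears (with j ≥ 2) at u[5].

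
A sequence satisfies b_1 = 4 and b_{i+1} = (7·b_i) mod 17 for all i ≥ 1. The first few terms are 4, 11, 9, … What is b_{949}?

Listing terms: b_1 = 4, b_2 = 11, b_3 = 9, b_4 = 12, b_5 = 16, b_6 = 10, b_7 = 2, b_8 = 14, b_9 = 13, b_{10} = 6, b_{11} = 8, b_{12} = 5, b_{13} = 1, b_{14} = 7, b_{15} = 15, b_{16} = 3, b_{17} = 4.
The sequence repeats with period 16.
So b_{949} = b_{1 + ((949-1) mod 16)} = b_5 = 16.

16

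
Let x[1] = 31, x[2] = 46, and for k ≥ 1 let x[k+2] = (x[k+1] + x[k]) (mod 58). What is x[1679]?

We have x[1] = 31, x[2] = 46, x[3] = 19, x[4] = 7, x[5] = 26, x[6] = 33, x[7] = 1, x[8] = 34, x[9] = 35, x[10] = 11, x[11] = 46, x[12] = 57, x[13] = 45, x[14] = 44, x[15] = 31, x[16] = 17, x[17] = 48, x[18] = 7, x[19] = 55, x[20] = 4, x[21] = 1, x[22] = 5, x[23] = 6, x[24] = 11, x[25] = 17, x[26] = 28, x[27] = 45, x[28] = 15, x[29] = 2, x[30] = 17, x[31] = 19, x[32] = 36, x[33] = 55, x[34] = 33, x[35] = 30, x[36] = 5, x[37] = 35, x[38] = 40, x[39] = 17, x[40] = 57, x[41] = 16, x[42] = 15, x[43] = 31, x[44] = 46.
The sequence repeats with period 42.
(1679 - 1) mod 42 = 40, so x[1679] = x[41] = 16.

16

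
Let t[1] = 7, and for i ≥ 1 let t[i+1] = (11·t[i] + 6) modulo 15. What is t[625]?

Computing terms: t[1] = 7,  t[2] = 8,  t[3] = 4,  t[4] = 5,  t[5] = 1,  t[6] = 2,  t[7] = 13,  t[8] = 14,  t[9] = 10,  t[10] = 11,  t[11] = 7.
Since t[11] = t[1] = 7, the sequence is periodic with period 10.
So t[625] = t[1 + ((625-1) mod 10)] = t[5] = 1.

1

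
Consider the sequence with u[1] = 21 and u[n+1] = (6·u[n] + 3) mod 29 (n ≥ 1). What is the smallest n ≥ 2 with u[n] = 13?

2

Listing terms: u[1] = 21,  u[2] = 13,  u[3] = 23,  u[4] = 25,  u[5] = 8,  u[6] = 22,  u[7] = 19,  u[8] = 1,  u[9] = 9,  u[10] = 28,  u[11] = 26,  u[12] = 14,  u[13] = 0,  u[14] = 3,  u[15] = 21.
The sequence repeats with period 14.
The value 13 first appears (with n ≥ 2) at u[2].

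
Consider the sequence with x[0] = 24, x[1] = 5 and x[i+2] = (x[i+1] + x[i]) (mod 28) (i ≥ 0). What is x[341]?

13

x[0] = 24, x[1] = 5, x[2] = 1, x[3] = 6, x[4] = 7, x[5] = 13, x[6] = 20, x[7] = 5, x[8] = 25, x[9] = 2, x[10] = 27, x[11] = 1, x[12] = 0, x[13] = 1, x[14] = 1, x[15] = 2, x[16] = 3, x[17] = 5, x[18] = 8, x[19] = 13, x[20] = 21, x[21] = 6, x[22] = 27, x[23] = 5, x[24] = 4, x[25] = 9, x[26] = 13, x[27] = 22, x[28] = 7, x[29] = 1, x[30] = 8, x[31] = 9, x[32] = 17, x[33] = 26, x[34] = 15, x[35] = 13, x[36] = 0, x[37] = 13, x[38] = 13, x[39] = 26, x[40] = 11, x[41] = 9, x[42] = 20, x[43] = 1, x[44] = 21, x[45] = 22, x[46] = 15, x[47] = 9, x[48] = 24, x[49] = 5.
Since (x[48], x[49]) = (x[0], x[1]) = (24, 5) (two consecutive terms determine the rest), the sequence is periodic with period 48.
(341 - 0) mod 48 = 5, so x[341] = x[5] = 13.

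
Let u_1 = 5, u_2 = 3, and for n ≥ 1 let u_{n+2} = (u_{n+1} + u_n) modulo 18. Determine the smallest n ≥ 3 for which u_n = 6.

18

We have u_1 = 5; u_2 = 3; u_3 = 8; u_4 = 11; u_5 = 1; u_6 = 12; u_7 = 13; u_8 = 7; u_9 = 2; u_{10} = 9; u_{11} = 11; u_{12} = 2; u_{13} = 13; u_{14} = 15; u_{15} = 10; u_{16} = 7; u_{17} = 17; u_{18} = 6; u_{19} = 5; u_{20} = 11; u_{21} = 16; u_{22} = 9; u_{23} = 7; u_{24} = 16; u_{25} = 5; u_{26} = 3.
The sequence repeats with period 24.
The value 6 first appears (with n ≥ 3) at u_{18}.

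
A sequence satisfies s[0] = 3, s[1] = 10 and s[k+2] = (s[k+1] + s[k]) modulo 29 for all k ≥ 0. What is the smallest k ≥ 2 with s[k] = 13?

s[0] = 3,  s[1] = 10,  s[2] = 13,  s[3] = 23,  s[4] = 7,  s[5] = 1,  s[6] = 8,  s[7] = 9,  s[8] = 17,  s[9] = 26,  s[10] = 14,  s[11] = 11,  s[12] = 25,  s[13] = 7,  s[14] = 3,  s[15] = 10.
The sequence repeats with period 14.
The value 13 first appears (with k ≥ 2) at s[2].

2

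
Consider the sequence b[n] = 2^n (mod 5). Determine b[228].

Listing terms: b[0] = 1,  b[1] = 2,  b[2] = 4,  b[3] = 3,  b[4] = 1.
The sequence repeats with period 4.
So b[228] = b[0 + ((228-0) mod 4)] = b[0] = 1.

1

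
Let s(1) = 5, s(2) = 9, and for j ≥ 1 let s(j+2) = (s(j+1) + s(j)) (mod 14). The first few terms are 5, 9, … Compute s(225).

Computing terms: s(1) = 5; s(2) = 9; s(3) = 0; s(4) = 9; s(5) = 9; s(6) = 4; s(7) = 13; s(8) = 3; s(9) = 2; s(10) = 5; s(11) = 7; s(12) = 12; s(13) = 5; s(14) = 3; s(15) = 8; s(16) = 11; s(17) = 5; s(18) = 2; s(19) = 7; s(20) = 9; s(21) = 2; s(22) = 11; s(23) = 13; s(24) = 10; s(25) = 9; s(26) = 5; s(27) = 0; s(28) = 5; s(29) = 5; s(30) = 10; s(31) = 1; s(32) = 11; s(33) = 12; s(34) = 9; s(35) = 7; s(36) = 2; s(37) = 9; s(38) = 11; s(39) = 6; s(40) = 3; s(41) = 9; s(42) = 12; s(43) = 7; s(44) = 5; s(45) = 12; s(46) = 3; s(47) = 1; s(48) = 4; s(49) = 5; s(50) = 9.
The sequence repeats with period 48.
(225 - 1) mod 48 = 32, so s(225) = s(33) = 12.

12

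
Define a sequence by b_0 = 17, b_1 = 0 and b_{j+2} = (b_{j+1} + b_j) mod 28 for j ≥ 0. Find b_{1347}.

b_0 = 17, b_1 = 0, b_2 = 17, b_3 = 17, b_4 = 6, b_5 = 23, b_6 = 1, b_7 = 24, b_8 = 25, b_9 = 21, b_{10} = 18, b_{11} = 11, b_{12} = 1, b_{13} = 12, b_{14} = 13, b_{15} = 25, b_{16} = 10, b_{17} = 7, b_{18} = 17, b_{19} = 24, b_{20} = 13, b_{21} = 9, b_{22} = 22, b_{23} = 3, b_{24} = 25, b_{25} = 0, b_{26} = 25, b_{27} = 25, b_{28} = 22, b_{29} = 19, b_{30} = 13, b_{31} = 4, b_{32} = 17, b_{33} = 21, b_{34} = 10, b_{35} = 3, b_{36} = 13, b_{37} = 16, b_{38} = 1, b_{39} = 17, b_{40} = 18, b_{41} = 7, b_{42} = 25, b_{43} = 4, b_{44} = 1, b_{45} = 5, b_{46} = 6, b_{47} = 11, b_{48} = 17, b_{49} = 0.
The sequence repeats with period 48.
So b_{1347} = b_{0 + ((1347-0) mod 48)} = b_3 = 17.

17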